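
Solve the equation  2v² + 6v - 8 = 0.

Factor: 2(v + 4)(v - 1) = 0.
So v = -4 or v = 1.

v = -4 or v = 1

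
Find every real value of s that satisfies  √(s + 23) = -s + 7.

Square both sides: s + 23 = (-s + 7)².
Expand and rearrange: s² - 15s + 26 = 0.
Solving gives s = 13 or s = 2.
Check each candidate in the original equation:
  s = 13: √(36) = 6, while -s + 7 = -6 — extraneous.
  s = 2: √(25) = 5, while -s + 7 = 5 — valid.

s = 2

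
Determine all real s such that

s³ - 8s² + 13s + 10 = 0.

Possible rational roots are divisors of 10. Testing s = 5 gives 0, so (s - 5) is a factor.
Divide: s³ - 8s² + 13s + 10 = (s - 5)(s² - 3s - 2).
Apply the quadratic formula to s² - 3s - 2 = 0: s = (3 ± √17)/2, i.e. s ≈ 3.5616 or s ≈ -0.5616.

s = -0.5616 or s = 3.5616 or s = 5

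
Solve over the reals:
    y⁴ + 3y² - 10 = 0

Let u = y². The equation becomes u² + 3u - 10 = 0.
Factor: (u + 5)(u - 2) = 0, so u = -5 or u = 2.
y² = -5 < 0 has no real solution.
y² = 2 gives y = ±√(2) ≈ ±1.4142.

y = -1.4142 or y = 1.4142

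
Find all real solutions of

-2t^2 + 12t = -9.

Rearrange to standard form: -2t^2 + 12t + 9 = 0.
Discriminant: (12)^2 - 4*(-2)*9 = 216.
Quadratic formula: t = (-12 +/- sqrt(216)) / (-4).
So t = 3 - 3*sqrt(6)/2 ~= -0.6742 or t = 3 + 3*sqrt(6)/2 ~= 6.6742.

t = -0.6742 or t = 6.6742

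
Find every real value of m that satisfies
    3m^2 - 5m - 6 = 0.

Discriminant: (-5)^2 - 4*3*(-6) = 97.
Quadratic formula: m = (5 +/- sqrt(97)) / 6.
So m = 5/6 + sqrt(97)/6 ~= 2.4748 or m = 5/6 - sqrt(97)/6 ~= -0.8081.

m = -0.8081 or m = 2.4748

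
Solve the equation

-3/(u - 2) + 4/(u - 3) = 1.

u = 1 or u = 5

Multiply both sides by (u - 2)(u - 3):
-3(u - 3) + 4(u - 2) = (u - 2)(u - 3).
Expand and collect terms: u² - 6u + 5 = 0.
Factor or apply the quadratic formula: u = 5 or u = 1.
Neither value makes a denominator zero (u ≠ 2, u ≠ 3), so both are valid.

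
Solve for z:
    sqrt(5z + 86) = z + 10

z = -1

Square both sides: 5z + 86 = (z + 10)^2.
Expand and rearrange: z^2 + 15z + 14 = 0.
Solving gives z = -1 or z = -14.
Check each candidate in the original equation:
  z = -1: sqrt(81) = 9, while z + 10 = 9 — valid.
  z = -14: sqrt(16) = 4, while z + 10 = -4 — extraneous.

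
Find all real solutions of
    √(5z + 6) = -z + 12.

z = 6

Square both sides: 5z + 6 = (-z + 12)².
Expand and rearrange: z² - 29z + 138 = 0.
Solving gives z = 23 or z = 6.
Check each candidate in the original equation:
  z = 23: √(121) = 11, while -z + 12 = -11 — extraneous.
  z = 6: √(36) = 6, while -z + 12 = 6 — valid.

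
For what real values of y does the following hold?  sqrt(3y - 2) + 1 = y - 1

Isolate the radical: sqrt(3y - 2) = y - 2.
Square both sides: 3y - 2 = (y - 2)^2.
Expand and rearrange: y^2 - 7y + 6 = 0.
Solving gives y = 6 or y = 1.
Check each candidate in the original equation:
  y = 6: sqrt(16) = 4, while y - 2 = 4 — valid.
  y = 1: sqrt(1) = 1, while y - 2 = -1 — extraneous.

y = 6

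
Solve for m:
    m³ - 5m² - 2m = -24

m = -2 or m = 3 or m = 4

Rearrange: m³ - 5m² - 2m + 24 = 0.
Possible rational roots are divisors of 24. Testing m = 4 gives 0, so (m - 4) is a factor.
Divide: m³ - 5m² - 2m + 24 = (m - 4)(m² - m - 6).
Factor the quadratic: m = 3 or m = -2.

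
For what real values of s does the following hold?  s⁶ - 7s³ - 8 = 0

Let u = s³. The equation becomes u² - 7u - 8 = 0.
Factor: (u + 1)(u - 8) = 0, so u = -1 or u = 8.
s³ = -1 gives s = -1.
s³ = 8 gives s = 2.

s = -1 or s = 2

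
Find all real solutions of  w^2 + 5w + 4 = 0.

Factor: (w + 1)(w + 4) = 0.
So w = -1 or w = -4.

w = -4 or w = -1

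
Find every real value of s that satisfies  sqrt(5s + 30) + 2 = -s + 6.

s = -1

Isolate the radical: sqrt(5s + 30) = -s + 4.
Square both sides: 5s + 30 = (-s + 4)^2.
Expand and rearrange: s^2 - 13s - 14 = 0.
Solving gives s = 14 or s = -1.
Check each candidate in the original equation:
  s = 14: sqrt(100) = 10, while -s + 4 = -10 — extraneous.
  s = -1: sqrt(25) = 5, while -s + 4 = 5 — valid.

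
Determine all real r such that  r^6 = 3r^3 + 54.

r = -1.8171 or r = 2.0801

Let u = r^3. The equation becomes u^2 - 3u - 54 = 0.
Factor: (u + 6)(u - 9) = 0, so u = -6 or u = 9.
r^3 = -6 gives r = -(6)^(1/3) ~= -1.8171.
r^3 = 9 gives r = (9)^(1/3) ~= 2.0801.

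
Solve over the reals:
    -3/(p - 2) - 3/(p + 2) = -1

p = -0.6056 or p = 6.6056

Multiply both sides by (p - 2)(p + 2):
-3(p + 2) - 3(p - 2) = -(p - 2)(p + 2).
Expand and collect terms: -p^2 + 6p + 4 = 0.
By the quadratic formula, p = (-6 +/- sqrt(52)) / -2, so p ~= -0.6056 or p ~= 6.6056.
Neither value makes a denominator zero (p != 2, p != -2), so both are valid.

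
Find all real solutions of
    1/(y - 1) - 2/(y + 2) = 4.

Multiply both sides by (y - 1)(y + 2):
(y + 2) - 2(y - 1) = 4(y - 1)(y + 2).
Expand and collect terms: 4y² + 5y - 12 = 0.
By the quadratic formula, y = (-5 ± √217) / 8, so y ≈ 1.2164 or y ≈ -2.4664.
Neither value makes a denominator zero (y ≠ 1, y ≠ -2), so both are valid.

y = -2.4664 or y = 1.2164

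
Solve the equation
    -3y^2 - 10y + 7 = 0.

y = -3.9274 or y = 0.5941

Discriminant: (-10)^2 - 4*(-3)*7 = 184.
Quadratic formula: y = (10 +/- sqrt(184)) / (-6).
So y = -sqrt(46)/3 - 5/3 ~= -3.9274 or y = -5/3 + sqrt(46)/3 ~= 0.5941.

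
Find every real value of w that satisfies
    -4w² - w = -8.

Rearrange to standard form: -4w² - w + 8 = 0.
Discriminant: (-1)² − 4·(-4)·8 = 129.
Quadratic formula: w = (1 ± √129) / (-8).
So w = -√(129)/8 - 1/8 ≈ -1.5447 or w = -1/8 + √(129)/8 ≈ 1.2947.

w = -1.5447 or w = 1.2947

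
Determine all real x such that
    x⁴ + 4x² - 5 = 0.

x = -1 or x = 1

Let u = x². The equation becomes u² + 4u - 5 = 0.
Factor: (u - 1)(u + 5) = 0, so u = 1 or u = -5.
x² = 1 gives x = ±1.
x² = -5 < 0 has no real solution.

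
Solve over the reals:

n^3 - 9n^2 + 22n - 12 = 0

n = 0.7639 or n = 3 or n = 5.2361

Possible rational roots are divisors of -12. Testing n = 3 gives 0, so (n - 3) is a factor.
Divide: n^3 - 9n^2 + 22n - 12 = (n - 3)(n^2 - 6n + 4).
Apply the quadratic formula to n^2 - 6n + 4 = 0: n = (6 +/- sqrt(20))/2, i.e. n ~= 5.2361 or n ~= 0.7639.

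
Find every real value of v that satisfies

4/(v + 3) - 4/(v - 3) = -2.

Multiply both sides by (v + 3)(v - 3):
4(v - 3) - 4(v + 3) = -2(v + 3)(v - 3).
Expand and collect terms: -2v² + 42 = 0.
By the quadratic formula, v = (0 ± √336) / -4, so v ≈ -4.5826 or v ≈ 4.5826.
Neither value makes a denominator zero (v ≠ -3, v ≠ 3), so both are valid.

v = -4.5826 or v = 4.5826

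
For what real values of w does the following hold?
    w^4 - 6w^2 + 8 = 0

Let u = w^2. The equation becomes u^2 - 6u + 8 = 0.
Factor: (u - 4)(u - 2) = 0, so u = 4 or u = 2.
w^2 = 4 gives w = +/-2.
w^2 = 2 gives w = +/-sqrt(2) ~= +/-1.4142.

w = -2 or w = -1.4142 or w = 1.4142 or w = 2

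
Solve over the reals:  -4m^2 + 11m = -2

m = -0.1712 or m = 2.9212

Rearrange to standard form: -4m^2 + 11m + 2 = 0.
Discriminant: (11)^2 - 4*(-4)*2 = 153.
Quadratic formula: m = (-11 +/- sqrt(153)) / (-8).
So m = 11/8 - 3*sqrt(17)/8 ~= -0.1712 or m = 11/8 + 3*sqrt(17)/8 ~= 2.9212.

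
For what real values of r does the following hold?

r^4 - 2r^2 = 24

r = -2.4495 or r = 2.4495

Let u = r^2. The equation becomes u^2 - 2u - 24 = 0.
Factor: (u + 4)(u - 6) = 0, so u = -4 or u = 6.
r^2 = -4 < 0 has no real solution.
r^2 = 6 gives r = +/-sqrt(6) ~= +/-2.4495.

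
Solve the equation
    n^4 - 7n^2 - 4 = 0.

n = -2.7443 or n = 2.7443

Let u = n^2. The equation becomes u^2 - 7u - 4 = 0.
By the quadratic formula, u = 7/2 + sqrt(65)/2 or u = 7/2 - sqrt(65)/2.
n^2 = 7/2 + sqrt(65)/2 gives n = +/-sqrt(7/2 + sqrt(65)/2) ~= +/-2.7443.
n^2 = 7/2 - sqrt(65)/2 < 0 has no real solution.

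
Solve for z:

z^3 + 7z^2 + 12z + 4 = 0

Possible rational roots are divisors of 4. Testing z = -2 gives 0, so (z + 2) is a factor.
Divide: z^3 + 7z^2 + 12z + 4 = (z + 2)(z^2 + 5z + 2).
Apply the quadratic formula to z^2 + 5z + 2 = 0: z = (-5 +/- sqrt(17))/2, i.e. z ~= -0.4384 or z ~= -4.5616.

z = -4.5616 or z = -2 or z = -0.4384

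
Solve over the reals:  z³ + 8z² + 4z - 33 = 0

Possible rational roots are divisors of -33. Testing z = -3 gives 0, so (z + 3) is a factor.
Divide: z³ + 8z² + 4z - 33 = (z + 3)(z² + 5z - 11).
Apply the quadratic formula to z² + 5z - 11 = 0: z = (-5 ± √69)/2, i.e. z ≈ 1.6533 or z ≈ -6.6533.

z = -6.6533 or z = -3 or z = 1.6533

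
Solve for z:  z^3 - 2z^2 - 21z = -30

Rearrange: z^3 - 2z^2 - 21z + 30 = 0.
Possible rational roots are divisors of 30. Testing z = 5 gives 0, so (z - 5) is a factor.
Divide: z^3 - 2z^2 - 21z + 30 = (z - 5)(z^2 + 3z - 6).
Apply the quadratic formula to z^2 + 3z - 6 = 0: z = (-3 +/- sqrt(33))/2, i.e. z ~= 1.3723 or z ~= -4.3723.

z = -4.3723 or z = 1.3723 or z = 5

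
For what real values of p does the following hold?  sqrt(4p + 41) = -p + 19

Square both sides: 4p + 41 = (-p + 19)^2.
Expand and rearrange: p^2 - 42p + 320 = 0.
Solving gives p = 32 or p = 10.
Check each candidate in the original equation:
  p = 32: sqrt(169) = 13, while -p + 19 = -13 — extraneous.
  p = 10: sqrt(81) = 9, while -p + 19 = 9 — valid.

p = 10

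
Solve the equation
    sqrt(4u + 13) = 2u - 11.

Square both sides: 4u + 13 = (2u - 11)^2.
Expand and rearrange: 4u^2 - 48u + 108 = 0.
Solving gives u = 9 or u = 3.
Check each candidate in the original equation:
  u = 9: sqrt(49) = 7, while 2u - 11 = 7 — valid.
  u = 3: sqrt(25) = 5, while 2u - 11 = -5 — extraneous.

u = 9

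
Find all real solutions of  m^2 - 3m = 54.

Bring every term to one side: m^2 - 3m - 54 = 0.
Factor: (m + 6)(m - 9) = 0.
So m = -6 or m = 9.

m = -6 or m = 9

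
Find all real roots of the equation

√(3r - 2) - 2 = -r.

Isolate the radical: √(3r - 2) = -r + 2.
Square both sides: 3r - 2 = (-r + 2)².
Expand and rearrange: r² - 7r + 6 = 0.
Solving gives r = 6 or r = 1.
Check each candidate in the original equation:
  r = 6: √(16) = 4, while -r + 2 = -4 — extraneous.
  r = 1: √(1) = 1, while -r + 2 = 1 — valid.

r = 1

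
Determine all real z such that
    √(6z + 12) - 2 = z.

Isolate the radical: √(6z + 12) = z + 2.
Square both sides: 6z + 12 = (z + 2)².
Expand and rearrange: z² - 2z - 8 = 0.
Solving gives z = 4 or z = -2.
Check each candidate in the original equation:
  z = 4: √(36) = 6, while z + 2 = 6 — valid.
  z = -2: √(0) = 0, while z + 2 = 0 — valid.

z = -2 or z = 4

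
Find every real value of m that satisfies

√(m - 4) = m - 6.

m = 8

Square both sides: m - 4 = (m - 6)².
Expand and rearrange: m² - 13m + 40 = 0.
Solving gives m = 8 or m = 5.
Check each candidate in the original equation:
  m = 8: √(4) = 2, while m - 6 = 2 — valid.
  m = 5: √(1) = 1, while m - 6 = -1 — extraneous.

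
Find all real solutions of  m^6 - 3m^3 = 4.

m = -1 or m = 1.5874

Let u = m^3. The equation becomes u^2 - 3u - 4 = 0.
Factor: (u - 4)(u + 1) = 0, so u = 4 or u = -1.
m^3 = 4 gives m = (4)^(1/3) ~= 1.5874.
m^3 = -1 gives m = -1.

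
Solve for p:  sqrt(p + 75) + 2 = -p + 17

Isolate the radical: sqrt(p + 75) = -p + 15.
Square both sides: p + 75 = (-p + 15)^2.
Expand and rearrange: p^2 - 31p + 150 = 0.
Solving gives p = 25 or p = 6.
Check each candidate in the original equation:
  p = 25: sqrt(100) = 10, while -p + 15 = -10 — extraneous.
  p = 6: sqrt(81) = 9, while -p + 15 = 9 — valid.

p = 6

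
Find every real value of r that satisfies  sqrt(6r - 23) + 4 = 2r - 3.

r = 4 or r = 4.5

Isolate the radical: sqrt(6r - 23) = 2r - 7.
Square both sides: 6r - 23 = (2r - 7)^2.
Expand and rearrange: 4r^2 - 34r + 72 = 0.
Solving gives r = 4.5 or r = 4.
Check each candidate in the original equation:
  r = 4.5: sqrt(4) = 2, while 2r - 7 = 2 — valid.
  r = 4: sqrt(1) = 1, while 2r - 7 = 1 — valid.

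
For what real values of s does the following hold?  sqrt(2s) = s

s = 0 or s = 2

Square both sides: 2s = (s)^2.
Expand and rearrange: s^2 - 2s = 0.
Solving gives s = 2 or s = 0.
Check each candidate in the original equation:
  s = 2: sqrt(4) = 2, while s = 2 — valid.
  s = 0: sqrt(0) = 0, while s = 0 — valid.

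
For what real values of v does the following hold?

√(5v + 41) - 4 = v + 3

Isolate the radical: √(5v + 41) = v + 7.
Square both sides: 5v + 41 = (v + 7)².
Expand and rearrange: v² + 9v + 8 = 0.
Solving gives v = -1 or v = -8.
Check each candidate in the original equation:
  v = -1: √(36) = 6, while v + 7 = 6 — valid.
  v = -8: √(1) = 1, while v + 7 = -1 — extraneous.

v = -1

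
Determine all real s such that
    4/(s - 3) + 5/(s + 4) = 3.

s = -2.6515 or s = 4.6515

Multiply both sides by (s - 3)(s + 4):
4(s + 4) + 5(s - 3) = 3(s - 3)(s + 4).
Expand and collect terms: 3s² - 6s - 37 = 0.
By the quadratic formula, s = (6 ± √480) / 6, so s ≈ 4.6515 or s ≈ -2.6515.
Neither value makes a denominator zero (s ≠ 3, s ≠ -4), so both are valid.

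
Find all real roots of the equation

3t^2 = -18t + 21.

Bring every term to one side: 3t^2 + 18t - 21 = 0.
Factor: 3(t - 1)(t + 7) = 0.
So t = 1 or t = -7.

t = -7 or t = 1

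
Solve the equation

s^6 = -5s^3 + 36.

Let u = s^3. The equation becomes u^2 + 5u - 36 = 0.
Factor: (u - 4)(u + 9) = 0, so u = 4 or u = -9.
s^3 = 4 gives s = (4)^(1/3) ~= 1.5874.
s^3 = -9 gives s = -(9)^(1/3) ~= -2.0801.

s = -2.0801 or s = 1.5874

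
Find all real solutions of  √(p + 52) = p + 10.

Square both sides: p + 52 = (p + 10)².
Expand and rearrange: p² + 19p + 48 = 0.
Solving gives p = -3 or p = -16.
Check each candidate in the original equation:
  p = -3: √(49) = 7, while p + 10 = 7 — valid.
  p = -16: √(36) = 6, while p + 10 = -6 — extraneous.

p = -3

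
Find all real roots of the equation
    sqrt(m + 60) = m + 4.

m = 4

Square both sides: m + 60 = (m + 4)^2.
Expand and rearrange: m^2 + 7m - 44 = 0.
Solving gives m = 4 or m = -11.
Check each candidate in the original equation:
  m = 4: sqrt(64) = 8, while m + 4 = 8 — valid.
  m = -11: sqrt(49) = 7, while m + 4 = -7 — extraneous.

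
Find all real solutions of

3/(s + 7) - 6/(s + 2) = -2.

s = -8 or s = 0.5

Multiply both sides by (s + 7)(s + 2):
3(s + 2) - 6(s + 7) = -2(s + 7)(s + 2).
Expand and collect terms: -2s² - 15s + 8 = 0.
Factor or apply the quadratic formula: s = -8 or s = 0.5.
Neither value makes a denominator zero (s ≠ -7, s ≠ -2), so both are valid.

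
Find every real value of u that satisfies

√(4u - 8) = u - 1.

Square both sides: 4u - 8 = (u - 1)².
Expand and rearrange: u² - 6u + 9 = 0.
This gives the repeated root u = 3.
Check in the original equation:
  u = 3: √(4) = 2, while u - 1 = 2 — valid.

u = 3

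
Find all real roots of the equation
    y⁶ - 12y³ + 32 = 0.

y = 1.5874 or y = 2

Let u = y³. The equation becomes u² - 12u + 32 = 0.
Factor: (u - 4)(u - 8) = 0, so u = 4 or u = 8.
y³ = 4 gives y = ∛(4) ≈ 1.5874.
y³ = 8 gives y = 2.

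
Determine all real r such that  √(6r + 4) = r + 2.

r = 0 or r = 2

Square both sides: 6r + 4 = (r + 2)².
Expand and rearrange: r² - 2r = 0.
Solving gives r = 2 or r = 0.
Check each candidate in the original equation:
  r = 2: √(16) = 4, while r + 2 = 4 — valid.
  r = 0: √(4) = 2, while r + 2 = 2 — valid.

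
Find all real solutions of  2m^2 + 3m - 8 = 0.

m = -2.886 or m = 1.386

Discriminant: (3)^2 - 4*2*(-8) = 73.
Quadratic formula: m = (-3 +/- sqrt(73)) / 4.
So m = -3/4 + sqrt(73)/4 ~= 1.386 or m = -sqrt(73)/4 - 3/4 ~= -2.886.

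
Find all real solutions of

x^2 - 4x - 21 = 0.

x = -3 or x = 7

Factor: (x + 3)(x - 7) = 0.
So x = -3 or x = 7.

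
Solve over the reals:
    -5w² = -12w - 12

w = -0.7596 or w = 3.1596

Rearrange to standard form: -5w² + 12w + 12 = 0.
Discriminant: (12)² − 4·(-5)·12 = 384.
Quadratic formula: w = (-12 ± √384) / (-10).
So w = 6/5 - 4·√(6)/5 ≈ -0.7596 or w = 6/5 + 4·√(6)/5 ≈ 3.1596.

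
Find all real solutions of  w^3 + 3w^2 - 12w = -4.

Rearrange: w^3 + 3w^2 - 12w + 4 = 0.
Possible rational roots are divisors of 4. Testing w = 2 gives 0, so (w - 2) is a factor.
Divide: w^3 + 3w^2 - 12w + 4 = (w - 2)(w^2 + 5w - 2).
Apply the quadratic formula to w^2 + 5w - 2 = 0: w = (-5 +/- sqrt(33))/2, i.e. w ~= 0.3723 or w ~= -5.3723.

w = -5.3723 or w = 0.3723 or w = 2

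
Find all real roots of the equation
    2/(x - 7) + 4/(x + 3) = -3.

x = -4.416 or x = 6.416

Multiply both sides by (x - 7)(x + 3):
2(x + 3) + 4(x - 7) = -3(x - 7)(x + 3).
Expand and collect terms: -3x² + 6x + 85 = 0.
By the quadratic formula, x = (-6 ± √1056) / -6, so x ≈ -4.416 or x ≈ 6.416.
Neither value makes a denominator zero (x ≠ 7, x ≠ -3), so both are valid.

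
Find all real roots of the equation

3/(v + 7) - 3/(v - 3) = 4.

v = -6.1833 or v = 2.1833

Multiply both sides by (v + 7)(v - 3):
3(v - 3) - 3(v + 7) = 4(v + 7)(v - 3).
Expand and collect terms: 4v^2 + 16v - 54 = 0.
By the quadratic formula, v = (-16 +/- sqrt(1120)) / 8, so v ~= 2.1833 or v ~= -6.1833.
Neither value makes a denominator zero (v != -7, v != 3), so both are valid.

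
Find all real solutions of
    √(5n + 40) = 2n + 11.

Square both sides: 5n + 40 = (2n + 11)².
Expand and rearrange: 4n² + 39n + 81 = 0.
Solving gives n = -3 or n = -6.75.
Check each candidate in the original equation:
  n = -3: √(25) = 5, while 2n + 11 = 5 — valid.
  n = -6.75: √(6.25) = 2.5, while 2n + 11 = -2.5 — extraneous.

n = -3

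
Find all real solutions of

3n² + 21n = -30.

Bring every term to one side: 3n² + 21n + 30 = 0.
Factor: 3(n + 2)(n + 5) = 0.
So n = -2 or n = -5.

n = -5 or n = -2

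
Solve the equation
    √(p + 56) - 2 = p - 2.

Isolate the radical: √(p + 56) = p.
Square both sides: p + 56 = (p)².
Expand and rearrange: p² - p - 56 = 0.
Solving gives p = 8 or p = -7.
Check each candidate in the original equation:
  p = 8: √(64) = 8, while p = 8 — valid.
  p = -7: √(49) = 7, while p = -7 — extraneous.

p = 8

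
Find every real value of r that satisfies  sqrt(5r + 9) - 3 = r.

Isolate the radical: sqrt(5r + 9) = r + 3.
Square both sides: 5r + 9 = (r + 3)^2.
Expand and rearrange: r^2 + r = 0.
Solving gives r = 0 or r = -1.
Check each candidate in the original equation:
  r = 0: sqrt(9) = 3, while r + 3 = 3 — valid.
  r = -1: sqrt(4) = 2, while r + 3 = 2 — valid.

r = -1 or r = 0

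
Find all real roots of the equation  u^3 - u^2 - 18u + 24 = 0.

u = -4.3723 or u = 1.3723 or u = 4

Possible rational roots are divisors of 24. Testing u = 4 gives 0, so (u - 4) is a factor.
Divide: u^3 - u^2 - 18u + 24 = (u - 4)(u^2 + 3u - 6).
Apply the quadratic formula to u^2 + 3u - 6 = 0: u = (-3 +/- sqrt(33))/2, i.e. u ~= 1.3723 or u ~= -4.3723.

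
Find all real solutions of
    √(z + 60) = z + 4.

Square both sides: z + 60 = (z + 4)².
Expand and rearrange: z² + 7z - 44 = 0.
Solving gives z = 4 or z = -11.
Check each candidate in the original equation:
  z = 4: √(64) = 8, while z + 4 = 8 — valid.
  z = -11: √(49) = 7, while z + 4 = -7 — extraneous.

z = 4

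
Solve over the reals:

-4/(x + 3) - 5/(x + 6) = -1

x = -4.5826 or x = 4.5826

Multiply both sides by (x + 3)(x + 6):
-4(x + 6) - 5(x + 3) = -(x + 3)(x + 6).
Expand and collect terms: -x² + 21 = 0.
By the quadratic formula, x = (0 ± √84) / -2, so x ≈ -4.5826 or x ≈ 4.5826.
Neither value makes a denominator zero (x ≠ -3, x ≠ -6), so both are valid.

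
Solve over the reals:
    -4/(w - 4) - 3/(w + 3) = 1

Multiply both sides by (w - 4)(w + 3):
-4(w + 3) - 3(w - 4) = (w - 4)(w + 3).
Expand and collect terms: w^2 + 6w - 12 = 0.
By the quadratic formula, w = (-6 +/- sqrt(84)) / 2, so w ~= 1.5826 or w ~= -7.5826.
Neither value makes a denominator zero (w != 4, w != -3), so both are valid.

w = -7.5826 or w = 1.5826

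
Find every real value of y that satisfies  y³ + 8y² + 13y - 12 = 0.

y = -4.6458 or y = -4 or y = 0.6458

Possible rational roots are divisors of -12. Testing y = -4 gives 0, so (y + 4) is a factor.
Divide: y³ + 8y² + 13y - 12 = (y + 4)(y² + 4y - 3).
Apply the quadratic formula to y² + 4y - 3 = 0: y = (-4 ± √28)/2, i.e. y ≈ 0.6458 or y ≈ -4.6458.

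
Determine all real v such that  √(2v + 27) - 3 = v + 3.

Isolate the radical: √(2v + 27) = v + 6.
Square both sides: 2v + 27 = (v + 6)².
Expand and rearrange: v² + 10v + 9 = 0.
Solving gives v = -1 or v = -9.
Check each candidate in the original equation:
  v = -1: √(25) = 5, while v + 6 = 5 — valid.
  v = -9: √(9) = 3, while v + 6 = -3 — extraneous.

v = -1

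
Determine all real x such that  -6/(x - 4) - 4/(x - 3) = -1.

Multiply both sides by (x - 4)(x - 3):
-6(x - 3) - 4(x - 4) = -(x - 4)(x - 3).
Expand and collect terms: -x² + 17x - 46 = 0.
By the quadratic formula, x = (-17 ± √105) / -2, so x ≈ 3.3765 or x ≈ 13.6235.
Neither value makes a denominator zero (x ≠ 4, x ≠ 3), so both are valid.

x = 3.3765 or x = 13.6235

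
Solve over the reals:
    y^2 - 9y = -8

y = 1 or y = 8

Bring every term to one side: y^2 - 9y + 8 = 0.
Factor: (y - 1)(y - 8) = 0.
So y = 1 or y = 8.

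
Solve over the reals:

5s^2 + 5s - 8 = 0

Discriminant: (5)^2 - 4*5*(-8) = 185.
Quadratic formula: s = (-5 +/- sqrt(185)) / 10.
So s = -1/2 + sqrt(185)/10 ~= 0.8601 or s = -sqrt(185)/10 - 1/2 ~= -1.8601.

s = -1.8601 or s = 0.8601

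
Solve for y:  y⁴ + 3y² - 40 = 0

Let u = y². The equation becomes u² + 3u - 40 = 0.
Factor: (u + 8)(u - 5) = 0, so u = -8 or u = 5.
y² = -8 < 0 has no real solution.
y² = 5 gives y = ±√(5) ≈ ±2.2361.

y = -2.2361 or y = 2.2361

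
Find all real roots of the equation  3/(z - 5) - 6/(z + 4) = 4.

Multiply both sides by (z - 5)(z + 4):
3(z + 4) - 6(z - 5) = 4(z - 5)(z + 4).
Expand and collect terms: 4z^2 - z - 122 = 0.
By the quadratic formula, z = (1 +/- sqrt(1953)) / 8, so z ~= 5.6491 or z ~= -5.3991.
Neither value makes a denominator zero (z != 5, z != -4), so both are valid.

z = -5.3991 or z = 5.6491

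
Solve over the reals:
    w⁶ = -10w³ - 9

w = -2.0801 or w = -1

Let u = w³. The equation becomes u² + 10u + 9 = 0.
Factor: (u + 1)(u + 9) = 0, so u = -1 or u = -9.
w³ = -1 gives w = -1.
w³ = -9 gives w = -∛(9) ≈ -2.0801.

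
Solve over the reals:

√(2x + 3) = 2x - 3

x = 3

Square both sides: 2x + 3 = (2x - 3)².
Expand and rearrange: 4x² - 14x + 6 = 0.
Solving gives x = 3 or x = 0.5.
Check each candidate in the original equation:
  x = 3: √(9) = 3, while 2x - 3 = 3 — valid.
  x = 0.5: √(4) = 2, while 2x - 3 = -2 — extraneous.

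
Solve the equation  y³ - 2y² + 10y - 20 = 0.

y = 2

Possible rational roots are divisors of -20. Testing y = 2 gives 0, so (y - 2) is a factor.
Divide: y³ - 2y² + 10y - 20 = (y - 2)(y² + 10).
The quadratic y² + 10 has discriminant -40 < 0, so no further real roots.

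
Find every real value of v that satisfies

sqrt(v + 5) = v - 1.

v = 4

Square both sides: v + 5 = (v - 1)^2.
Expand and rearrange: v^2 - 3v - 4 = 0.
Solving gives v = 4 or v = -1.
Check each candidate in the original equation:
  v = 4: sqrt(9) = 3, while v - 1 = 3 — valid.
  v = -1: sqrt(4) = 2, while v - 1 = -2 — extraneous.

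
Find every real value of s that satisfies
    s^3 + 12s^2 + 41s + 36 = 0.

s = -6.6458 or s = -4 or s = -1.3542

Possible rational roots are divisors of 36. Testing s = -4 gives 0, so (s + 4) is a factor.
Divide: s^3 + 12s^2 + 41s + 36 = (s + 4)(s^2 + 8s + 9).
Apply the quadratic formula to s^2 + 8s + 9 = 0: s = (-8 +/- sqrt(28))/2, i.e. s ~= -1.3542 or s ~= -6.6458.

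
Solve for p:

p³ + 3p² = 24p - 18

p = -6.873 or p = 0.873 or p = 3

Rearrange: p³ + 3p² - 24p + 18 = 0.
Possible rational roots are divisors of 18. Testing p = 3 gives 0, so (p - 3) is a factor.
Divide: p³ + 3p² - 24p + 18 = (p - 3)(p² + 6p - 6).
Apply the quadratic formula to p² + 6p - 6 = 0: p = (-6 ± √60)/2, i.e. p ≈ 0.873 or p ≈ -6.873.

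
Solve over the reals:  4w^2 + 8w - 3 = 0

w = -2.3229 or w = 0.3229

Discriminant: (8)^2 - 4*4*(-3) = 112.
Quadratic formula: w = (-8 +/- sqrt(112)) / 8.
So w = -1 + sqrt(7)/2 ~= 0.3229 or w = -sqrt(7)/2 - 1 ~= -2.3229.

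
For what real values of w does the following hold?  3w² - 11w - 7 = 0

Discriminant: (-11)² − 4·3·(-7) = 205.
Quadratic formula: w = (11 ± √205) / 6.
So w = 11/6 + √(205)/6 ≈ 4.2196 or w = 11/6 - √(205)/6 ≈ -0.553.

w = -0.553 or w = 4.2196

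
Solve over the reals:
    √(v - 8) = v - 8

Square both sides: v - 8 = (v - 8)².
Expand and rearrange: v² - 17v + 72 = 0.
Solving gives v = 9 or v = 8.
Check each candidate in the original equation:
  v = 9: √(1) = 1, while v - 8 = 1 — valid.
  v = 8: √(0) = 0, while v - 8 = 0 — valid.

v = 8 or v = 9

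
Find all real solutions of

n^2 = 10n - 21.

n = 3 or n = 7

Bring every term to one side: n^2 - 10n + 21 = 0.
Factor: (n - 7)(n - 3) = 0.
So n = 7 or n = 3.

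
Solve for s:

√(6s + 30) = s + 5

s = -5 or s = 1

Square both sides: 6s + 30 = (s + 5)².
Expand and rearrange: s² + 4s - 5 = 0.
Solving gives s = 1 or s = -5.
Check each candidate in the original equation:
  s = 1: √(36) = 6, while s + 5 = 6 — valid.
  s = -5: √(0) = 0, while s + 5 = 0 — valid.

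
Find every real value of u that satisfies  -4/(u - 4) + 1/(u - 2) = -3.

Multiply both sides by (u - 4)(u - 2):
-4(u - 2) + (u - 4) = -3(u - 4)(u - 2).
Expand and collect terms: -3u² + 21u - 28 = 0.
By the quadratic formula, u = (-21 ± √105) / -6, so u ≈ 1.7922 or u ≈ 5.2078.
Neither value makes a denominator zero (u ≠ 4, u ≠ 2), so both are valid.

u = 1.7922 or u = 5.2078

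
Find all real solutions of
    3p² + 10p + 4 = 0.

p = -2.8685 or p = -0.4648

Discriminant: (10)² − 4·3·4 = 52.
Quadratic formula: p = (-10 ± √52) / 6.
So p = -5/3 + √(13)/3 ≈ -0.4648 or p = -5/3 - √(13)/3 ≈ -2.8685.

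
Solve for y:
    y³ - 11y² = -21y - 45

Rearrange: y³ - 11y² + 21y + 45 = 0.
Possible rational roots are divisors of 45. Testing y = 5 gives 0, so (y - 5) is a factor.
Divide: y³ - 11y² + 21y + 45 = (y - 5)(y² - 6y - 9).
Apply the quadratic formula to y² - 6y - 9 = 0: y = (6 ± √72)/2, i.e. y ≈ 7.2426 or y ≈ -1.2426.

y = -1.2426 or y = 5 or y = 7.2426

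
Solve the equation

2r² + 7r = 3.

Rearrange to standard form: 2r² + 7r - 3 = 0.
Discriminant: (7)² − 4·2·(-3) = 73.
Quadratic formula: r = (-7 ± √73) / 4.
So r = -7/4 + √(73)/4 ≈ 0.386 or r = -√(73)/4 - 7/4 ≈ -3.886.

r = -3.886 or r = 0.386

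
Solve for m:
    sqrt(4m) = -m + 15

m = 9

Square both sides: 4m = (-m + 15)^2.
Expand and rearrange: m^2 - 34m + 225 = 0.
Solving gives m = 25 or m = 9.
Check each candidate in the original equation:
  m = 25: sqrt(100) = 10, while -m + 15 = -10 — extraneous.
  m = 9: sqrt(36) = 6, while -m + 15 = 6 — valid.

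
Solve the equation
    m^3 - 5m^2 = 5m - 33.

m = -2.4641 or m = 3 or m = 4.4641

Rearrange: m^3 - 5m^2 - 5m + 33 = 0.
Possible rational roots are divisors of 33. Testing m = 3 gives 0, so (m - 3) is a factor.
Divide: m^3 - 5m^2 - 5m + 33 = (m - 3)(m^2 - 2m - 11).
Apply the quadratic formula to m^2 - 2m - 11 = 0: m = (2 +/- sqrt(48))/2, i.e. m ~= 4.4641 or m ~= -2.4641.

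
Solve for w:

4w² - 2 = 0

w = -0.7071 or w = 0.7071

Discriminant: (0)² − 4·4·(-2) = 32.
Quadratic formula: w = (0 ± √32) / 8.
So w = √(2)/2 ≈ 0.7071 or w = -√(2)/2 ≈ -0.7071.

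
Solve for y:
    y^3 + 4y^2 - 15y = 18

Rearrange: y^3 + 4y^2 - 15y - 18 = 0.
Possible rational roots are divisors of -18. Testing y = 3 gives 0, so (y - 3) is a factor.
Divide: y^3 + 4y^2 - 15y - 18 = (y - 3)(y^2 + 7y + 6).
Factor the quadratic: y = -1 or y = -6.

y = -6 or y = -1 or y = 3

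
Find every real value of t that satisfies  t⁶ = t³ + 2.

t = -1 or t = 1.2599

Let u = t³. The equation becomes u² - u - 2 = 0.
Factor: (u + 1)(u - 2) = 0, so u = -1 or u = 2.
t³ = -1 gives t = -1.
t³ = 2 gives t = ∛(2) ≈ 1.2599.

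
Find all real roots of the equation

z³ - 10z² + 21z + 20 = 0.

z = -0.7016 or z = 5 or z = 5.7016

Possible rational roots are divisors of 20. Testing z = 5 gives 0, so (z - 5) is a factor.
Divide: z³ - 10z² + 21z + 20 = (z - 5)(z² - 5z - 4).
Apply the quadratic formula to z² - 5z - 4 = 0: z = (5 ± √41)/2, i.e. z ≈ 5.7016 or z ≈ -0.7016.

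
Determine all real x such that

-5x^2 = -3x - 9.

Rearrange to standard form: -5x^2 + 3x + 9 = 0.
Discriminant: (3)^2 - 4*(-5)*9 = 189.
Quadratic formula: x = (-3 +/- sqrt(189)) / (-10).
So x = 3/10 - 3*sqrt(21)/10 ~= -1.0748 or x = 3/10 + 3*sqrt(21)/10 ~= 1.6748.

x = -1.0748 or x = 1.6748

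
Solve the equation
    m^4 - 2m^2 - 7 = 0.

m = -1.9566 or m = 1.9566

Let u = m^2. The equation becomes u^2 - 2u - 7 = 0.
By the quadratic formula, u = 1 + 2*sqrt(2) or u = 1 - 2*sqrt(2).
m^2 = 1 + 2*sqrt(2) gives m = +/-sqrt(1 + 2*sqrt(2)) ~= +/-1.9566.
m^2 = 1 - 2*sqrt(2) < 0 has no real solution.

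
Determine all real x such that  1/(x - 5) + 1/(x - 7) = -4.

Multiply both sides by (x - 5)(x - 7):
(x - 7) + (x - 5) = -4(x - 5)(x - 7).
Expand and collect terms: -4x^2 + 46x - 128 = 0.
By the quadratic formula, x = (-46 +/- sqrt(68)) / -8, so x ~= 4.7192 or x ~= 6.7808.
Neither value makes a denominator zero (x != 5, x != 7), so both are valid.

x = 4.7192 or x = 6.7808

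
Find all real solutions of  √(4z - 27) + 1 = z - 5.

Isolate the radical: √(4z - 27) = z - 6.
Square both sides: 4z - 27 = (z - 6)².
Expand and rearrange: z² - 16z + 63 = 0.
Solving gives z = 9 or z = 7.
Check each candidate in the original equation:
  z = 9: √(9) = 3, while z - 6 = 3 — valid.
  z = 7: √(1) = 1, while z - 6 = 1 — valid.

z = 7 or z = 9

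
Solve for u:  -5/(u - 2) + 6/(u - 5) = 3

Multiply both sides by (u - 2)(u - 5):
-5(u - 5) + 6(u - 2) = 3(u - 2)(u - 5).
Expand and collect terms: 3u² - 22u + 17 = 0.
By the quadratic formula, u = (22 ± √280) / 6, so u ≈ 6.4555 or u ≈ 0.8778.
Neither value makes a denominator zero (u ≠ 2, u ≠ 5), so both are valid.

u = 0.8778 or u = 6.4555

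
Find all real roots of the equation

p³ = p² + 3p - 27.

Rearrange: p³ - p² - 3p + 27 = 0.
Possible rational roots are divisors of 27. Testing p = -3 gives 0, so (p + 3) is a factor.
Divide: p³ - p² - 3p + 27 = (p + 3)(p² - 4p + 9).
The quadratic p² - 4p + 9 has discriminant -20 < 0, so no further real roots.

p = -3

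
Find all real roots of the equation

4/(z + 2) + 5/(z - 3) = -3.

Multiply both sides by (z + 2)(z - 3):
4(z - 3) + 5(z + 2) = -3(z + 2)(z - 3).
Expand and collect terms: -3z² - 6z + 20 = 0.
By the quadratic formula, z = (6 ± √276) / -6, so z ≈ -3.7689 or z ≈ 1.7689.
Neither value makes a denominator zero (z ≠ -2, z ≠ 3), so both are valid.

z = -3.7689 or z = 1.7689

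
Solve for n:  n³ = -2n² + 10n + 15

Rearrange: n³ + 2n² - 10n - 15 = 0.
Possible rational roots are divisors of -15. Testing n = 3 gives 0, so (n - 3) is a factor.
Divide: n³ + 2n² - 10n - 15 = (n - 3)(n² + 5n + 5).
Apply the quadratic formula to n² + 5n + 5 = 0: n = (-5 ± √5)/2, i.e. n ≈ -1.382 or n ≈ -3.618.

n = -3.618 or n = -1.382 or n = 3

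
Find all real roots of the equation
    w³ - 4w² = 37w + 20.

w = -4 or w = -0.5826 or w = 8.5826

Rearrange: w³ - 4w² - 37w - 20 = 0.
Possible rational roots are divisors of -20. Testing w = -4 gives 0, so (w + 4) is a factor.
Divide: w³ - 4w² - 37w - 20 = (w + 4)(w² - 8w - 5).
Apply the quadratic formula to w² - 8w - 5 = 0: w = (8 ± √84)/2, i.e. w ≈ 8.5826 or w ≈ -0.5826.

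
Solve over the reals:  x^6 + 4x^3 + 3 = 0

x = -1.4422 or x = -1

Let u = x^3. The equation becomes u^2 + 4u + 3 = 0.
Factor: (u + 3)(u + 1) = 0, so u = -3 or u = -1.
x^3 = -3 gives x = -(3)^(1/3) ~= -1.4422.
x^3 = -1 gives x = -1.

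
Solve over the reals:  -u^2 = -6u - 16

u = -2 or u = 8

Bring every term to one side: -u^2 + 6u + 16 = 0.
Factor: -1(u + 2)(u - 8) = 0.
So u = -2 or u = 8.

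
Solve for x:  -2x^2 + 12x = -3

Rearrange to standard form: -2x^2 + 12x + 3 = 0.
Discriminant: (12)^2 - 4*(-2)*3 = 168.
Quadratic formula: x = (-12 +/- sqrt(168)) / (-4).
So x = 3 - sqrt(42)/2 ~= -0.2404 or x = 3 + sqrt(42)/2 ~= 6.2404.

x = -0.2404 or x = 6.2404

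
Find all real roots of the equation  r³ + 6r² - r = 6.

Rearrange: r³ + 6r² - r - 6 = 0.
Possible rational roots are divisors of -6. Testing r = -1 gives 0, so (r + 1) is a factor.
Divide: r³ + 6r² - r - 6 = (r + 1)(r² + 5r - 6).
Factor the quadratic: r = 1 or r = -6.

r = -6 or r = -1 or r = 1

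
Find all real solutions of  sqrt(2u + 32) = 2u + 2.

Square both sides: 2u + 32 = (2u + 2)^2.
Expand and rearrange: 4u^2 + 6u - 28 = 0.
Solving gives u = 2 or u = -3.5.
Check each candidate in the original equation:
  u = 2: sqrt(36) = 6, while 2u + 2 = 6 — valid.
  u = -3.5: sqrt(25) = 5, while 2u + 2 = -5 — extraneous.

u = 2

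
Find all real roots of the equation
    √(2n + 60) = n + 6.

Square both sides: 2n + 60 = (n + 6)².
Expand and rearrange: n² + 10n - 24 = 0.
Solving gives n = 2 or n = -12.
Check each candidate in the original equation:
  n = 2: √(64) = 8, while n + 6 = 8 — valid.
  n = -12: √(36) = 6, while n + 6 = -6 — extraneous.

n = 2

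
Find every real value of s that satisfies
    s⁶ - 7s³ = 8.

s = -1 or s = 2

Let u = s³. The equation becomes u² - 7u - 8 = 0.
Factor: (u - 8)(u + 1) = 0, so u = 8 or u = -1.
s³ = 8 gives s = 2.
s³ = -1 gives s = -1.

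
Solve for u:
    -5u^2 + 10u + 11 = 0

u = -0.7889 or u = 2.7889

Discriminant: (10)^2 - 4*(-5)*11 = 320.
Quadratic formula: u = (-10 +/- sqrt(320)) / (-10).
So u = 1 - 4*sqrt(5)/5 ~= -0.7889 or u = 1 + 4*sqrt(5)/5 ~= 2.7889.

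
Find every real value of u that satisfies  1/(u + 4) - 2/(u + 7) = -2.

u = -5.5 or u = -5

Multiply both sides by (u + 4)(u + 7):
(u + 7) - 2(u + 4) = -2(u + 4)(u + 7).
Expand and collect terms: -2u² - 21u - 55 = 0.
Factor or apply the quadratic formula: u = -5.5 or u = -5.
Neither value makes a denominator zero (u ≠ -4, u ≠ -7), so both are valid.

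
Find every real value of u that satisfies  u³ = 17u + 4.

u = -4 or u = -0.2361 or u = 4.2361

Rearrange: u³ - 17u - 4 = 0.
Possible rational roots are divisors of -4. Testing u = -4 gives 0, so (u + 4) is a factor.
Divide: u³ - 17u - 4 = (u + 4)(u² - 4u - 1).
Apply the quadratic formula to u² - 4u - 1 = 0: u = (4 ± √20)/2, i.e. u ≈ 4.2361 or u ≈ -0.2361.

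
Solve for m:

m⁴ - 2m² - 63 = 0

m = -3 or m = 3

Let u = m². The equation becomes u² - 2u - 63 = 0.
Factor: (u + 7)(u - 9) = 0, so u = -7 or u = 9.
m² = -7 < 0 has no real solution.
m² = 9 gives m = ±3.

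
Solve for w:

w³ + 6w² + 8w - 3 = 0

Possible rational roots are divisors of -3. Testing w = -3 gives 0, so (w + 3) is a factor.
Divide: w³ + 6w² + 8w - 3 = (w + 3)(w² + 3w - 1).
Apply the quadratic formula to w² + 3w - 1 = 0: w = (-3 ± √13)/2, i.e. w ≈ 0.3028 or w ≈ -3.3028.

w = -3.3028 or w = -3 or w = 0.3028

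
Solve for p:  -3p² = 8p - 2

p = -2.8968 or p = 0.2301

Rearrange to standard form: -3p² - 8p + 2 = 0.
Discriminant: (-8)² − 4·(-3)·2 = 88.
Quadratic formula: p = (8 ± √88) / (-6).
So p = -√(22)/3 - 4/3 ≈ -2.8968 or p = -4/3 + √(22)/3 ≈ 0.2301.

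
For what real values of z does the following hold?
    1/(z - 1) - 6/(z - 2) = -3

Multiply both sides by (z - 1)(z - 2):
(z - 2) - 6(z - 1) = -3(z - 1)(z - 2).
Expand and collect terms: -3z² + 14z - 10 = 0.
By the quadratic formula, z = (-14 ± √76) / -6, so z ≈ 0.8804 or z ≈ 3.7863.
Neither value makes a denominator zero (z ≠ 1, z ≠ 2), so both are valid.

z = 0.8804 or z = 3.7863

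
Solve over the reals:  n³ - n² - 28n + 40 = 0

Possible rational roots are divisors of 40. Testing n = 5 gives 0, so (n - 5) is a factor.
Divide: n³ - n² - 28n + 40 = (n - 5)(n² + 4n - 8).
Apply the quadratic formula to n² + 4n - 8 = 0: n = (-4 ± √48)/2, i.e. n ≈ 1.4641 or n ≈ -5.4641.

n = -5.4641 or n = 1.4641 or n = 5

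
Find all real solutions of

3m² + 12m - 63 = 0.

Factor: 3(m - 3)(m + 7) = 0.
So m = 3 or m = -7.

m = -7 or m = 3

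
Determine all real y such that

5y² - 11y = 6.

Rearrange to standard form: 5y² - 11y - 6 = 0.
Discriminant: (-11)² − 4·5·(-6) = 241.
Quadratic formula: y = (11 ± √241) / 10.
So y = 11/10 + √(241)/10 ≈ 2.6524 or y = 11/10 - √(241)/10 ≈ -0.4524.

y = -0.4524 or y = 2.6524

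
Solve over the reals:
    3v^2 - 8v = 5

Rearrange to standard form: 3v^2 - 8v - 5 = 0.
Discriminant: (-8)^2 - 4*3*(-5) = 124.
Quadratic formula: v = (8 +/- sqrt(124)) / 6.
So v = 4/3 + sqrt(31)/3 ~= 3.1893 or v = 4/3 - sqrt(31)/3 ~= -0.5226.

v = -0.5226 or v = 3.1893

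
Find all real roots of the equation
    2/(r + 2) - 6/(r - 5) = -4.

r = -2.4159 or r = 6.4159

Multiply both sides by (r + 2)(r - 5):
2(r - 5) - 6(r + 2) = -4(r + 2)(r - 5).
Expand and collect terms: -4r^2 + 16r + 62 = 0.
By the quadratic formula, r = (-16 +/- sqrt(1248)) / -8, so r ~= -2.4159 or r ~= 6.4159.
Neither value makes a denominator zero (r != -2, r != 5), so both are valid.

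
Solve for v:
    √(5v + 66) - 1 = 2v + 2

Isolate the radical: √(5v + 66) = 2v + 3.
Square both sides: 5v + 66 = (2v + 3)².
Expand and rearrange: 4v² + 7v - 57 = 0.
Solving gives v = 3 or v = -4.75.
Check each candidate in the original equation:
  v = 3: √(81) = 9, while 2v + 3 = 9 — valid.
  v = -4.75: √(42.25) = 6.5, while 2v + 3 = -6.5 — extraneous.

v = 3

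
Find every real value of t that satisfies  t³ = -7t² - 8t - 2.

Rearrange: t³ + 7t² + 8t + 2 = 0.
Possible rational roots are divisors of 2. Testing t = -1 gives 0, so (t + 1) is a factor.
Divide: t³ + 7t² + 8t + 2 = (t + 1)(t² + 6t + 2).
Apply the quadratic formula to t² + 6t + 2 = 0: t = (-6 ± √28)/2, i.e. t ≈ -0.3542 or t ≈ -5.6458.

t = -5.6458 or t = -1 or t = -0.3542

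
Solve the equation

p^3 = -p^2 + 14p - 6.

Rearrange: p^3 + p^2 - 14p + 6 = 0.
Possible rational roots are divisors of 6. Testing p = 3 gives 0, so (p - 3) is a factor.
Divide: p^3 + p^2 - 14p + 6 = (p - 3)(p^2 + 4p - 2).
Apply the quadratic formula to p^2 + 4p - 2 = 0: p = (-4 +/- sqrt(24))/2, i.e. p ~= 0.4495 or p ~= -4.4495.

p = -4.4495 or p = 0.4495 or p = 3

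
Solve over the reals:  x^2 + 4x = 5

Bring every term to one side: x^2 + 4x - 5 = 0.
Factor: (x + 5)(x - 1) = 0.
So x = -5 or x = 1.

x = -5 or x = 1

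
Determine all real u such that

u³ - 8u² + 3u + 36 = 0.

u = -1.772 or u = 3 or u = 6.772

Possible rational roots are divisors of 36. Testing u = 3 gives 0, so (u - 3) is a factor.
Divide: u³ - 8u² + 3u + 36 = (u - 3)(u² - 5u - 12).
Apply the quadratic formula to u² - 5u - 12 = 0: u = (5 ± √73)/2, i.e. u ≈ 6.772 or u ≈ -1.772.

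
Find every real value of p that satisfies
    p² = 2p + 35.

p = -5 or p = 7

Bring every term to one side: p² - 2p - 35 = 0.
Factor: (p + 5)(p - 7) = 0.
So p = -5 or p = 7.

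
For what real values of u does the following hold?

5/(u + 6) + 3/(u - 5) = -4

Multiply both sides by (u + 6)(u - 5):
5(u - 5) + 3(u + 6) = -4(u + 6)(u - 5).
Expand and collect terms: -4u² - 12u + 127 = 0.
By the quadratic formula, u = (12 ± √2176) / -8, so u ≈ -7.331 or u ≈ 4.331.
Neither value makes a denominator zero (u ≠ -6, u ≠ 5), so both are valid.

u = -7.331 or u = 4.331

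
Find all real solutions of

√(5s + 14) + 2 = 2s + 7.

Isolate the radical: √(5s + 14) = 2s + 5.
Square both sides: 5s + 14 = (2s + 5)².
Expand and rearrange: 4s² + 15s + 11 = 0.
Solving gives s = -1 or s = -2.75.
Check each candidate in the original equation:
  s = -1: √(9) = 3, while 2s + 5 = 3 — valid.
  s = -2.75: √(0.25) = 0.5, while 2s + 5 = -0.5 — extraneous.

s = -1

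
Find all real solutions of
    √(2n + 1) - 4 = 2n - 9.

Isolate the radical: √(2n + 1) = 2n - 5.
Square both sides: 2n + 1 = (2n - 5)².
Expand and rearrange: 4n² - 22n + 24 = 0.
Solving gives n = 4 or n = 1.5.
Check each candidate in the original equation:
  n = 4: √(9) = 3, while 2n - 5 = 3 — valid.
  n = 1.5: √(4) = 2, while 2n - 5 = -2 — extraneous.

n = 4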